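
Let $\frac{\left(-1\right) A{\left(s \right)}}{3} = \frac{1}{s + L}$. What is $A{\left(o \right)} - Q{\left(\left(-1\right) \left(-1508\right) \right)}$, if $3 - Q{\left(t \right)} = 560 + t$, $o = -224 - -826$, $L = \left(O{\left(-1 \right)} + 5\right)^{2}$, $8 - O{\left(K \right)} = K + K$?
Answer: $\frac{1707752}{827} \approx 2065.0$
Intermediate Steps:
$O{\left(K \right)} = 8 - 2 K$ ($O{\left(K \right)} = 8 - \left(K + K\right) = 8 - 2 K$)
$L = 225$ ($L = \left(\left(8 - -2\right) + 5\right)^{2} = \left(\left(8 + 2\right) + 5\right)^{2} = \left(10 + 5\right)^{2} = 15^{2} = 225$)
$o = 602$ ($o = -224 + 826 = 602$)
$A{\left(s \right)} = - \frac{3}{225 + s}$ ($A{\left(s \right)} = - \frac{3}{s + 225} = - \frac{3}{225 + s}$)
$Q{\left(t \right)} = -557 - t$ ($Q{\left(t \right)} = 3 - \left(560 + t\right) = -557 - t$)
$A{\left(o \right)} - Q{\left(\left(-1\right) \left(-1508\right) \right)} = - \frac{3}{225 + 602} - \left(-557 - \left(-1\right) \left(-1508\right)\right) = - \frac{3}{827} - \left(-557 - 1508\right) = \left(-3\right) \frac{1}{827} - \left(-557 - 1508\right) = - \frac{3}{827} - -2065 = - \frac{3}{827} + 2065 = \frac{1707752}{827}$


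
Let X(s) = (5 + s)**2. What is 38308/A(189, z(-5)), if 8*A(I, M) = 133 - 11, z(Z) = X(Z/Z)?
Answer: 2512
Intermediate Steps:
z(Z) = 36 (z(Z) = (5 + Z/Z)**2 = (5 + 1)**2 = 6**2 = 36)
A(I, M) = 61/4 (A(I, M) = (133 - 11)/8 = (1/8)*122 = 61/4)
38308/A(189, z(-5)) = 38308/(61/4) = 38308*(4/61) = 2512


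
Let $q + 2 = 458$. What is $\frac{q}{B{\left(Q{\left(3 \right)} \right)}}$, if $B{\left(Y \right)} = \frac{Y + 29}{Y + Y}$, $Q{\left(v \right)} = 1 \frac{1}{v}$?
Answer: $\frac{114}{11} \approx 10.364$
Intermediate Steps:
$Q{\left(v \right)} = \frac{1}{v}$
$B{\left(Y \right)} = \frac{29 + Y}{2 Y}$
$q = 456$ ($q = -2 + 458 = 456$)
$\frac{q}{B{\left(Q{\left(3 \right)} \right)}} = \frac{456}{\frac{1}{2} \frac{1}{\frac{1}{3}} \left(29 + \frac{1}{3}\right)} = \frac{456}{\frac{1}{2} \cdot 3 \cdot \frac{88}{3}} = \frac{456}{44} = 456 \cdot \frac{1}{44} = \frac{114}{11}$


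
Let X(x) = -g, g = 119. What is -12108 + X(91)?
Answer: -12227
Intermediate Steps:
X(x) = -119 (X(x) = -1*119 = -119)
-12108 + X(91) = -12108 - 119 = -12227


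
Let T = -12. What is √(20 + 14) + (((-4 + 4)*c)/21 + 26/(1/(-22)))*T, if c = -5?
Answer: 6864 + √34 ≈ 6869.8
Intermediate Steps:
√(20 + 14) + (((-4 + 4)*c)/21 + 26/(1/(-22)))*T = √(20 + 14) + (((-4 + 4)*(-5))/21 + 26/(1/(-22)))*(-12) = √34 + ((0*(-5))*(1/21) + 26/(-1/22))*(-12) = √34 + (0*(1/21) + 26*(-22))*(-12) = √34 + (0 - 572)*(-12) = √34 - 572*(-12) = √34 + 6864 = 6864 + √34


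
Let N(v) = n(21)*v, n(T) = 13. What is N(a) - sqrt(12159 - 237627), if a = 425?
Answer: 5525 - 6*I*sqrt(6263) ≈ 5525.0 - 474.83*I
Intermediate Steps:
N(v) = 13*v
N(a) - sqrt(12159 - 237627) = 13*425 - sqrt(12159 - 237627) = 5525 - sqrt(-225468) = 5525 - 6*I*sqrt(6263)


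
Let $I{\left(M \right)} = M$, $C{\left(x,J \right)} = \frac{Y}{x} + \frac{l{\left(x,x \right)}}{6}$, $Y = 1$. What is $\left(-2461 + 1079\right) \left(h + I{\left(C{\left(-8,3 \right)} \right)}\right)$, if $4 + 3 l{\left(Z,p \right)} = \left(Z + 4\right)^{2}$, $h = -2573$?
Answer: $\frac{42661649}{12} \approx 3.5551 \cdot 10^{6}$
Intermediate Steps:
$l{\left(Z,p \right)} = - \frac{4}{3} + \frac{\left(4 + Z\right)^{2}}{3}$ ($l{\left(Z,p \right)} = - \frac{4}{3} + \frac{\left(Z + 4\right)^{2}}{3} = - \frac{4}{3} + \frac{\left(4 + Z\right)^{2}}{3}$)
$C{\left(x,J \right)} = - \frac{2}{9} + \frac{1}{x} + \frac{\left(4 + x\right)^{2}}{18}$ ($C{\left(x,J \right)} = 1 \frac{1}{x} + \frac{- \frac{4}{3} + \frac{\left(4 + x\right)^{2}}{3}}{6} = \frac{1}{x} + \left(- \frac{4}{3} + \frac{\left(4 + x\right)^{2}}{3}\right) \frac{1}{6} = \frac{1}{x} + \left(- \frac{2}{9} + \frac{\left(4 + x\right)^{2}}{18}\right) = - \frac{2}{9} + \frac{1}{x} + \frac{\left(4 + x\right)^{2}}{18}$)
$\left(-2461 + 1079\right) \left(h + I{\left(C{\left(-8,3 \right)} \right)}\right) = \left(-2461 + 1079\right) \left(-2573 + \frac{18 - 8 \left(-4 + \left(4 - 8\right)^{2}\right)}{18 \left(-8\right)}\right) = - 1382 \left(-2573 + \frac{1}{18} \left(- \frac{1}{8}\right) \left(18 - 8 \left(-4 + \left(-4\right)^{2}\right)\right)\right) = - 1382 \left(-2573 + \frac{1}{18} \left(- \frac{1}{8}\right) \left(18 - 8 \left(-4 + 16\right)\right)\right) = - 1382 \left(-2573 + \frac{1}{18} \left(- \frac{1}{8}\right) \left(18 - 96\right)\right) = - 1382 \left(-2573 + \frac{1}{18} \left(- \frac{1}{8}\right) \left(-78\right)\right) = - 1382 \left(-2573 + \frac{13}{24}\right) = \left(-1382\right) \left(- \frac{61739}{24}\right) = \frac{42661649}{12}$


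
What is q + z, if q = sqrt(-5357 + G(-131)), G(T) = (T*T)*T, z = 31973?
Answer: 31973 + 2*I*sqrt(563362) ≈ 31973.0 + 1501.1*I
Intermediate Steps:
G(T) = T**3 (G(T) = T**2*T = T**3)
q = 2*I*sqrt(563362) (q = sqrt(-5357 + (-131)**3) = sqrt(-5357 - 2248091) = sqrt(-2253448) = 2*I*sqrt(563362) ≈ 1501.1*I)
q + z = 2*I*sqrt(563362) + 31973 = 31973 + 2*I*sqrt(563362)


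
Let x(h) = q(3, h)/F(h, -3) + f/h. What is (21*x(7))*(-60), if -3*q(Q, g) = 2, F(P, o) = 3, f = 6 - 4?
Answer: -80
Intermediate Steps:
f = 2
q(Q, g) = -2/3 (q(Q, g) = -1/3*2 = -2/3)
x(h) = -2/9 + 2/h (x(h) = -2/3/3 + 2/h = -2/3*1/3 + 2/h = -2/9 + 2/h)
(21*x(7))*(-60) = (21*(-2/9 + 2/7))*(-60) = (21*(4/63))*(-60) = (4/3)*(-60) = -80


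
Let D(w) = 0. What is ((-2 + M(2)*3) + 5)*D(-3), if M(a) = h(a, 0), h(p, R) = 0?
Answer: 0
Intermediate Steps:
M(a) = 0
((-2 + M(2)*3) + 5)*D(-3) = ((-2 + 0*3) + 5)*0 = ((-2 + 0) + 5)*0 = (-2 + 5)*0 = 3*0 = 0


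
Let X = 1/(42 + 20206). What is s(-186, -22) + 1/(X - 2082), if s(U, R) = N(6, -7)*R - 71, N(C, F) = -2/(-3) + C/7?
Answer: -92533580533/885283035 ≈ -104.52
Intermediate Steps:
X = 1/20248 ≈ 4.9388e-5
N(C, F) = ⅔ + C/7 (N(C, F) = -2*(-⅓) + C*(⅐) = ⅔ + C/7)
s(U, R) = -71 + 32*R/21 (s(U, R) = (⅔ + (⅐)*6)*R - 71 = (⅔ + 6/7)*R - 71 = 32*R/21 - 71 = -71 + 32*R/21)
s(-186, -22) + 1/(X - 2082) = (-71 + (32/21)*(-22)) + 1/(1/20248 - 2082) = (-71 - 704/21) + 1/(-42156335/20248) = -2195/21 - 20248/42156335 = -92533580533/885283035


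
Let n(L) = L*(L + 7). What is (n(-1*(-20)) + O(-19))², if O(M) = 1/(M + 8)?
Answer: 35271721/121 ≈ 2.9150e+5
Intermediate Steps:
n(L) = L*(7 + L)
O(M) = 1/(8 + M)
(n(-1*(-20)) + O(-19))² = ((-1*(-20))*(7 - 1*(-20)) + 1/(8 - 19))² = (20*(7 + 20) + 1/(-11))² = (20*27 - 1/11)² = (540 - 1/11)² = (5939/11)² = 35271721/121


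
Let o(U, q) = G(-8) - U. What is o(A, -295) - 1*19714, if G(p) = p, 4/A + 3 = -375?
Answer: -3727456/189 ≈ -19722.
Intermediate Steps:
A = -2/189 (A = 4/(-3 - 375) = 4/(-378) = 4*(-1/378) = -2/189 ≈ -0.010582)
o(U, q) = -8 - U
o(A, -295) - 1*19714 = (-8 - 1*(-2/189)) - 1*19714 = (-8 + 2/189) - 19714 = -1510/189 - 19714 = -3727456/189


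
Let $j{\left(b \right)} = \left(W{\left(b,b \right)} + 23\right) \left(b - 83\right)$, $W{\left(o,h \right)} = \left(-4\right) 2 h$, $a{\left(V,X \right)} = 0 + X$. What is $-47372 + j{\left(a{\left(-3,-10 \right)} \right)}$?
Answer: $-56951$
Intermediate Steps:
$a{\left(V,X \right)} = X$
$W{\left(o,h \right)} = - 8 h$
$j{\left(b \right)} = \left(-83 + b\right) \left(23 - 8 b\right)$ ($j{\left(b \right)} = \left(- 8 b + 23\right) \left(b - 83\right) = \left(23 - 8 b\right) \left(-83 + b\right) = \left(-83 + b\right) \left(23 - 8 b\right)$)
$-47372 + j{\left(a{\left(-3,-10 \right)} \right)} = -47372 - \left(8779 + 800\right) = -47372 - 9579 = -56951$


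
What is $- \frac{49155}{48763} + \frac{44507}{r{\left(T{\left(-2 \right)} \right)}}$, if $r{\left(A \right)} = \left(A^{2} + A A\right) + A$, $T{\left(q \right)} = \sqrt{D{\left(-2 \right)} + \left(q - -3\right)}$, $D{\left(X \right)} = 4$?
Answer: $\frac{4339655737}{926497} - \frac{44507 \sqrt{5}}{95} \approx 3636.4$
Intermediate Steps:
$T{\left(q \right)} = \sqrt{7 + q}$ ($T{\left(q \right)} = \sqrt{4 + \left(q - -3\right)} = \sqrt{4 + \left(q + 3\right)} = \sqrt{4 + \left(3 + q\right)} = \sqrt{7 + q}$)
$r{\left(A \right)} = A + 2 A^{2}$ ($r{\left(A \right)} = \left(A^{2} + A^{2}\right) + A = 2 A^{2} + A = A + 2 A^{2}$)
$- \frac{49155}{48763} + \frac{44507}{r{\left(T{\left(-2 \right)} \right)}} = - \frac{49155}{48763} + \frac{44507}{\sqrt{7 - 2} \left(1 + 2 \sqrt{7 - 2}\right)} = \left(-49155\right) \frac{1}{48763} + \frac{44507}{\sqrt{5} \left(1 + 2 \sqrt{5}\right)} = - \frac{49155}{48763} + 44507 \frac{\sqrt{5}}{5 \left(1 + 2 \sqrt{5}\right)} = - \frac{49155}{48763} + \frac{44507 \sqrt{5}}{5 \left(1 + 2 \sqrt{5}\right)}$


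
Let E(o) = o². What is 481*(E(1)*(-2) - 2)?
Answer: -1924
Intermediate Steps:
481*(E(1)*(-2) - 2) = 481*(1²*(-2) - 2) = 481*(1*(-2) - 2) = 481*(-2 - 2) = 481*(-4) = -1924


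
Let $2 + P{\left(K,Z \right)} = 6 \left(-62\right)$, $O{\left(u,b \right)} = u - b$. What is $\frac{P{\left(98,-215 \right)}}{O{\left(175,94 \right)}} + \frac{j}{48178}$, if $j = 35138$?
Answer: $- \frac{7586197}{1951209} \approx -3.8879$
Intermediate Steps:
$P{\left(K,Z \right)} = -374$ ($P{\left(K,Z \right)} = -2 + 6 \left(-62\right) = -2 - 372 = -374$)
$\frac{P{\left(98,-215 \right)}}{O{\left(175,94 \right)}} + \frac{j}{48178} = - \frac{374}{175 - 94} + \frac{35138}{48178} = - \frac{374}{175 - 94} + 35138 \cdot \frac{1}{48178} = - \frac{374}{81} + \frac{17569}{24089} = - \frac{7586197}{1951209}$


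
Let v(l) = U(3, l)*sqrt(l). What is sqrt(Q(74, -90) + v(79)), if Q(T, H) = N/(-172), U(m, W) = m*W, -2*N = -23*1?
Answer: sqrt(-1978 + 7011408*sqrt(79))/172 ≈ 45.896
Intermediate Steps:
N = 23/2 (N = -(-23)/2 = -1/2*(-23) = 23/2 ≈ 11.500)
U(m, W) = W*m
Q(T, H) = -23/344 (Q(T, H) = (23/2)/(-172) = (23/2)*(-1/172) = -23/344)
v(l) = 3*l**(3/2) (v(l) = (l*3)*sqrt(l) = (3*l)*sqrt(l) = 3*l**(3/2))
sqrt(Q(74, -90) + v(79)) = sqrt(-23/344 + 3*79**(3/2)) = sqrt(-23/344 + 3*(79*sqrt(79))) = sqrt(-23/344 + 237*sqrt(79))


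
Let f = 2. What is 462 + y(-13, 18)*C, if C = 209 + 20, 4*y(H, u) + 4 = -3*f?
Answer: -221/2 ≈ -110.50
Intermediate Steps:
y(H, u) = -5/2 (y(H, u) = -1 + (-3*2)/4 = -1 + (¼)*(-6) = -1 - 3/2 = -5/2)
C = 229
462 + y(-13, 18)*C = 462 - 5/2*229 = 462 - 1145/2 = -221/2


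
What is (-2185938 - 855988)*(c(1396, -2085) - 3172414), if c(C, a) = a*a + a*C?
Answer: 5280324205174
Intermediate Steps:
c(C, a) = a² + C*a
(-2185938 - 855988)*(c(1396, -2085) - 3172414) = (-2185938 - 855988)*(-2085*(1396 - 2085) - 3172414) = -3041926*(-2085*(-689) - 3172414) = -3041926*(1436565 - 3172414) = -3041926*(-1735849) = 5280324205174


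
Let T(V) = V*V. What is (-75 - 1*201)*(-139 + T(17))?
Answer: -41400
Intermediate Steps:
T(V) = V**2
(-75 - 1*201)*(-139 + T(17)) = (-75 - 1*201)*(-139 + 17**2) = (-75 - 201)*(-139 + 289) = -276*150 = -41400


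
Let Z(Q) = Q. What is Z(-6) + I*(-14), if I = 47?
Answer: -664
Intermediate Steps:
Z(-6) + I*(-14) = -6 + 47*(-14) = -6 - 658 = -664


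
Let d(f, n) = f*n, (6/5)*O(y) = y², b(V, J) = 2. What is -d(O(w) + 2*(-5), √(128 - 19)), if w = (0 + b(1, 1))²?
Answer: -10*√109/3 ≈ -34.801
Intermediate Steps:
w = 4 (w = (0 + 2)² = 2² = 4)
O(y) = 5*y²/6
-d(O(w) + 2*(-5), √(128 - 19)) = -((⅚)*4² + 2*(-5))*√(128 - 19) = -((⅚)*16 - 10)*√109 = -(40/3 - 10)*√109 = -10*√109/3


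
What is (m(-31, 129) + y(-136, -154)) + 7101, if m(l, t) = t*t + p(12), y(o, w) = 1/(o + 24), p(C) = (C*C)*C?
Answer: 2852639/112 ≈ 25470.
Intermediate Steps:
p(C) = C³ (p(C) = C²*C = C³)
y(o, w) = 1/(24 + o)
m(l, t) = 1728 + t² (m(l, t) = t*t + 12³ = t² + 1728 = 1728 + t²)
(m(-31, 129) + y(-136, -154)) + 7101 = ((1728 + 129²) + 1/(24 - 136)) + 7101 = ((1728 + 16641) + 1/(-112)) + 7101 = (18369 - 1/112) + 7101 = 2057327/112 + 7101 = 2852639/112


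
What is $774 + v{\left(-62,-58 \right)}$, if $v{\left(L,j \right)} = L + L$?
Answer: $650$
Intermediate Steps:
$v{\left(L,j \right)} = 2 L$
$774 + v{\left(-62,-58 \right)} = 774 + 2 \left(-62\right) = 774 - 124 = 650$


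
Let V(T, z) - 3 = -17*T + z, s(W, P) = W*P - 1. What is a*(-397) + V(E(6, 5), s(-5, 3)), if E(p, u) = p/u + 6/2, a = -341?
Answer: 676463/5 ≈ 1.3529e+5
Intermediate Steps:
E(p, u) = 3 + p/u (E(p, u) = p/u + 6*(½) = p/u + 3 = 3 + p/u)
s(W, P) = -1 + P*W (s(W, P) = P*W - 1 = -1 + P*W)
V(T, z) = 3 + z - 17*T (V(T, z) = 3 + (-17*T + z) = 3 + (z - 17*T) = 3 + z - 17*T)
a*(-397) + V(E(6, 5), s(-5, 3)) = -341*(-397) + (3 + (-1 + 3*(-5)) - 17*(3 + 6/5)) = 135377 + (3 + (-1 - 15) - 17*(3 + 6*(⅕))) = 135377 + (3 - 16 - 17*(3 + 6/5)) = 135377 + (3 - 16 - 17*21/5) = 135377 + (3 - 16 - 357/5) = 135377 - 422/5 = 676463/5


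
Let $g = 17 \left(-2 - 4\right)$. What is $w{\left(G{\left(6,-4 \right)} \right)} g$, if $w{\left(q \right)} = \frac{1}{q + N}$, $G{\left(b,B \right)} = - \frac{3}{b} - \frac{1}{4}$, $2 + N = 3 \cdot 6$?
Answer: $- \frac{408}{61} \approx -6.6885$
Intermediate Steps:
$N = 16$ ($N = -2 + 3 \cdot 6 = -2 + 18 = 16$)
$G{\left(b,B \right)} = - \frac{1}{4} - \frac{3}{b}$ ($G{\left(b,B \right)} = - \frac{3}{b} - \frac{1}{4} = - \frac{1}{4} - \frac{3}{b}$)
$w{\left(q \right)} = \frac{1}{16 + q}$ ($w{\left(q \right)} = \frac{1}{q + 16} = \frac{1}{16 + q}$)
$g = -102$ ($g = 17 \left(-6\right) = -102$)
$w{\left(G{\left(6,-4 \right)} \right)} g = \frac{1}{16 + \frac{-12 - 6}{4 \cdot 6}} \left(-102\right) = \frac{1}{16 + \frac{1}{4} \cdot \frac{1}{6} \left(-12 - 6\right)} \left(-102\right) = \frac{1}{16 + \frac{1}{4} \cdot \frac{1}{6} \left(-18\right)} \left(-102\right) = \frac{1}{16 - \frac{3}{4}} \left(-102\right) = \frac{1}{\frac{61}{4}} \left(-102\right) = \frac{4}{61} \left(-102\right) = - \frac{408}{61}$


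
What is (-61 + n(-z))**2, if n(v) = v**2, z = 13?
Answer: 11664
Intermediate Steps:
(-61 + n(-z))**2 = (-61 + (-1*13)**2)**2 = (-61 + (-13)**2)**2 = (-61 + 169)**2 = 108**2 = 11664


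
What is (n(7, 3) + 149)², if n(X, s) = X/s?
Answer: 206116/9 ≈ 22902.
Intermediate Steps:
(n(7, 3) + 149)² = (7/3 + 149)² = (454/3)² = 206116/9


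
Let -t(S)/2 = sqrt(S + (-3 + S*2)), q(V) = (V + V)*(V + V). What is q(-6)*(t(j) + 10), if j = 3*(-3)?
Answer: 1440 - 288*I*sqrt(30) ≈ 1440.0 - 1577.4*I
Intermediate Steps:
q(V) = 4*V**2 (q(V) = (2*V)*(2*V) = 4*V**2)
j = -9
t(S) = -2*sqrt(-3 + 3*S) (t(S) = -2*sqrt(S + (-3 + S*2)) = -2*sqrt(S + (-3 + 2*S)) = -2*sqrt(-3 + 3*S))
q(-6)*(t(j) + 10) = (4*(-6)**2)*(-2*sqrt(-3 + 3*(-9)) + 10) = (4*36)*(-2*sqrt(-3 - 27) + 10) = 144*(-2*I*sqrt(30) + 10) = 144*(10 - 2*I*sqrt(30)) = 1440 - 288*I*sqrt(30)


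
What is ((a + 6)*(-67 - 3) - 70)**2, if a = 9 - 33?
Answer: 1416100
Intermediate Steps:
a = -24
((a + 6)*(-67 - 3) - 70)**2 = ((-24 + 6)*(-67 - 3) - 70)**2 = (-18*(-70) - 70)**2 = (1260 - 70)**2 = 1190**2 = 1416100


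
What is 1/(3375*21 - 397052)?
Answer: -1/326177 ≈ -3.0658e-6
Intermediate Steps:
1/(3375*21 - 397052) = 1/(70875 - 397052) = 1/(-326177) = -1/326177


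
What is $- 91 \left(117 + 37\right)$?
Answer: $-14014$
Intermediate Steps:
$- 91 \left(117 + 37\right) = \left(-91\right) 154 = -14014$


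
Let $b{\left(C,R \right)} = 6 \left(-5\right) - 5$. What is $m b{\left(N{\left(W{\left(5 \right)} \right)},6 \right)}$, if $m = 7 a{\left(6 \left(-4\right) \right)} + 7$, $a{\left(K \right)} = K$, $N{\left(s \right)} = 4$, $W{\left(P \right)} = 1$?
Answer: $5635$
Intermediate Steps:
$b{\left(C,R \right)} = -35$ ($b{\left(C,R \right)} = -30 - 5 = -35$)
$m = -161$ ($m = 7 \cdot 6 \left(-4\right) + 7 = 7 \left(-24\right) + 7 = -168 + 7 = -161$)
$m b{\left(N{\left(W{\left(5 \right)} \right)},6 \right)} = \left(-161\right) \left(-35\right) = 5635$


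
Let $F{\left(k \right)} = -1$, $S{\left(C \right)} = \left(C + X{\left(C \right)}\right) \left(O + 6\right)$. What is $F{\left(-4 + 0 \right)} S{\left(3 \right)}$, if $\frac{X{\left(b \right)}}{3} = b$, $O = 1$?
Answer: $-84$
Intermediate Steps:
$X{\left(b \right)} = 3 b$
$S{\left(C \right)} = 28 C$ ($S{\left(C \right)} = \left(C + 3 C\right) \left(1 + 6\right) = 4 C 7 = 28 C$)
$F{\left(-4 + 0 \right)} S{\left(3 \right)} = - 28 \cdot 3 = \left(-1\right) 84 = -84$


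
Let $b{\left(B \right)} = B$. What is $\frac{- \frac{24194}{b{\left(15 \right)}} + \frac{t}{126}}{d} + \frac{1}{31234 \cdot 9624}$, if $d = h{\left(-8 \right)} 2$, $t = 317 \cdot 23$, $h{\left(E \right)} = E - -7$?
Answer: $\frac{3505854913147}{4508940240} \approx 777.53$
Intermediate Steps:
$h{\left(E \right)} = 7 + E$ ($h{\left(E \right)} = E + 7 = 7 + E$)
$t = 7291$
$d = -2$ ($d = \left(7 - 8\right) 2 = \left(-1\right) 2 = -2$)
$\frac{- \frac{24194}{b{\left(15 \right)}} + \frac{t}{126}}{d} + \frac{1}{31234 \cdot 9624} = \frac{- \frac{24194}{15} + \frac{7291}{126}}{-2} + \frac{1}{31234 \cdot 9624} = \left(\left(-24194\right) \frac{1}{15} + 7291 \cdot \frac{1}{126}\right) \left(- \frac{1}{2}\right) + \frac{1}{31234} \cdot \frac{1}{9624} = \left(- \frac{24194}{15} + \frac{7291}{126}\right) \left(- \frac{1}{2}\right) + \frac{1}{300596016} = \left(- \frac{979693}{630}\right) \left(- \frac{1}{2}\right) + \frac{1}{300596016} = \frac{979693}{1260} + \frac{1}{300596016} = \frac{3505854913147}{4508940240}$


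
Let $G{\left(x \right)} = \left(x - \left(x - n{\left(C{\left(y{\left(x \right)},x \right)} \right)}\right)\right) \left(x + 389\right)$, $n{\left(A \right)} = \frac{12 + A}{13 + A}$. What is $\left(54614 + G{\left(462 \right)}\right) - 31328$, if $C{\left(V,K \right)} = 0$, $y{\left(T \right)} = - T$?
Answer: $\frac{312930}{13} \approx 24072.0$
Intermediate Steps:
$n{\left(A \right)} = \frac{12 + A}{13 + A}$
$G{\left(x \right)} = \frac{4668}{13} + \frac{12 x}{13}$ ($G{\left(x \right)} = \left(x - \left(x - \frac{12 + 0}{13 + 0}\right)\right) \left(x + 389\right) = \left(x - \left(x - \frac{1}{13} \cdot 12\right)\right) \left(389 + x\right) = \left(x - \left(- \frac{12}{13} + x\right)\right) \left(389 + x\right) = \frac{12 \left(389 + x\right)}{13} = \frac{4668}{13} + \frac{12 x}{13}$)
$\left(54614 + G{\left(462 \right)}\right) - 31328 = \left(54614 + \left(\frac{4668}{13} + \frac{12}{13} \cdot 462\right)\right) - 31328 = \left(54614 + \left(\frac{4668}{13} + \frac{5544}{13}\right)\right) - 31328 = \left(54614 + \frac{10212}{13}\right) - 31328 = \frac{720194}{13} - 31328 = \frac{312930}{13}$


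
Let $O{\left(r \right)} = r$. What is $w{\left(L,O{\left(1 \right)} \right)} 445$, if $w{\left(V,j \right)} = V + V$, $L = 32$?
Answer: $28480$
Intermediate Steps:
$w{\left(V,j \right)} = 2 V$
$w{\left(L,O{\left(1 \right)} \right)} 445 = 2 \cdot 32 \cdot 445 = 64 \cdot 445 = 28480$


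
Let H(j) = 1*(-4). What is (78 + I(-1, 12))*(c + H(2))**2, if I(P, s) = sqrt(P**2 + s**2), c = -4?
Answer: 4992 + 64*sqrt(145) ≈ 5762.7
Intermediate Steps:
H(j) = -4
(78 + I(-1, 12))*(c + H(2))**2 = (78 + sqrt((-1)**2 + 12**2))*(-4 - 4)**2 = (78 + sqrt(1 + 144))*(-8)**2 = (78 + sqrt(145))*64 = 4992 + 64*sqrt(145)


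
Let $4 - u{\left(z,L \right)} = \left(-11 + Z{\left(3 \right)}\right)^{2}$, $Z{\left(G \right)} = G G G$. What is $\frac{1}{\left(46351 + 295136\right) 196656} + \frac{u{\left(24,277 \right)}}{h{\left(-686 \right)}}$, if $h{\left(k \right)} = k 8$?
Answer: $\frac{151099801861}{3290617906128} \approx 0.045918$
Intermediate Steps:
$Z{\left(G \right)} = G^{3}$ ($Z{\left(G \right)} = G^{2} G = G^{3}$)
$u{\left(z,L \right)} = -252$ ($u{\left(z,L \right)} = 4 - \left(-11 + 3^{3}\right)^{2} = 4 - \left(-11 + 27\right)^{2} = 4 - 16^{2} = 4 - 256 = -252$)
$h{\left(k \right)} = 8 k$
$\frac{1}{\left(46351 + 295136\right) 196656} + \frac{u{\left(24,277 \right)}}{h{\left(-686 \right)}} = \frac{1}{\left(46351 + 295136\right) 196656} - \frac{252}{8 \left(-686\right)} = \frac{1}{341487} \cdot \frac{1}{196656} - \frac{252}{-5488} = \frac{1}{341487} \cdot \frac{1}{196656} - - \frac{9}{196} = \frac{1}{67155467472} + \frac{9}{196} = \frac{151099801861}{3290617906128}$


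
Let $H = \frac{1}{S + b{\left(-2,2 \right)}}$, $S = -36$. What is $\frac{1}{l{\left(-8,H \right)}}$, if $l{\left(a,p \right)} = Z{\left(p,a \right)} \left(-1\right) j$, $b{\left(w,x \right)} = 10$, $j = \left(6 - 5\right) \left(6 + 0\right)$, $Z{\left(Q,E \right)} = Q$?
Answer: $\frac{13}{3} \approx 4.3333$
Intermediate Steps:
$j = 6$ ($j = 1 \cdot 6 = 6$)
$H = - \frac{1}{26}$ ($H = \frac{1}{-36 + 10} = \frac{1}{-26} = - \frac{1}{26} \approx -0.038462$)
$l{\left(a,p \right)} = - 6 p$ ($l{\left(a,p \right)} = p \left(-1\right) 6 = - p 6 = - 6 p$)
$\frac{1}{l{\left(-8,H \right)}} = \frac{1}{\left(-6\right) \left(- \frac{1}{26}\right)} = \frac{1}{\frac{3}{13}} = \frac{13}{3}$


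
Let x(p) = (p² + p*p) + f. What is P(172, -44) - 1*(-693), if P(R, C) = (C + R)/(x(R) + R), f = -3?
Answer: 41120669/59337 ≈ 693.00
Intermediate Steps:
x(p) = -3 + 2*p² (x(p) = (p² + p*p) - 3 = (p² + p²) - 3 = 2*p² - 3 = -3 + 2*p²)
P(R, C) = (C + R)/(-3 + R + 2*R²) (P(R, C) = (C + R)/((-3 + 2*R²) + R) = (C + R)/(-3 + R + 2*R²))
P(172, -44) - 1*(-693) = (-44 + 172)/(-3 + 172 + 2*172²) - 1*(-693) = 128/(-3 + 172 + 2*29584) + 693 = 128/(-3 + 172 + 59168) + 693 = 128/59337 + 693 = 41120669/59337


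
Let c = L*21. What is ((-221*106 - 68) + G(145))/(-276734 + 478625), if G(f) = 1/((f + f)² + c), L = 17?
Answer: -661410919/5683702729 ≈ -0.11637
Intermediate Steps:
c = 357 (c = 17*21 = 357)
G(f) = 1/(357 + 4*f²) (G(f) = 1/((f + f)² + 357) = 1/((2*f)² + 357) = 1/(4*f² + 357) = 1/(357 + 4*f²))
((-221*106 - 68) + G(145))/(-276734 + 478625) = ((-221*106 - 68) + 1/(357 + 4*145²))/(-276734 + 478625) = ((-23426 - 68) + 1/(357 + 4*21025))/201891 = (-23494 + 1/(357 + 84100))*(1/201891) = (-23494 + 1/84457)*(1/201891) = -1984232757/84457*1/201891 = -661410919/5683702729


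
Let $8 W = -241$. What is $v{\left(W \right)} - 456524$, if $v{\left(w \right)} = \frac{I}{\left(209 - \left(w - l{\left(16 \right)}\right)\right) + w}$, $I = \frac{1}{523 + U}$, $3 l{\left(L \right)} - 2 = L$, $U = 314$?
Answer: $- \frac{82153776419}{179955} \approx -4.5652 \cdot 10^{5}$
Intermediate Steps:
$l{\left(L \right)} = \frac{2}{3} + \frac{L}{3}$
$I = \frac{1}{837}$ ($I = \frac{1}{523 + 314} = \frac{1}{837} \approx 0.0011947$)
$W = - \frac{241}{8}$ ($W = \frac{1}{8} \left(-241\right) = - \frac{241}{8} \approx -30.125$)
$v{\left(w \right)} = \frac{1}{179955}$ ($v{\left(w \right)} = \frac{1}{837 \left(\left(209 - \left(-6 + w\right)\right) + w\right)} = \frac{1}{837 \left(\left(215 - w\right) + w\right)} = \frac{1}{837 \cdot 215} = \frac{1}{837} \cdot \frac{1}{215} = \frac{1}{179955}$)
$v{\left(W \right)} - 456524 = \frac{1}{179955} - 456524 = - \frac{82153776419}{179955}$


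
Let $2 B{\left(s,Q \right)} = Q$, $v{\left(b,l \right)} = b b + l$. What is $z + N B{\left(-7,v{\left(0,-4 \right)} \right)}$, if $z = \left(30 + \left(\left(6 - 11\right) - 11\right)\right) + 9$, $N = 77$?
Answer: $-131$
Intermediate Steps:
$v{\left(b,l \right)} = l + b^{2}$ ($v{\left(b,l \right)} = b^{2} + l = l + b^{2}$)
$B{\left(s,Q \right)} = \frac{Q}{2}$
$z = 23$ ($z = \left(30 - 16\right) + 9 = 14 + 9 = 23$)
$z + N B{\left(-7,v{\left(0,-4 \right)} \right)} = 23 + 77 \frac{-4 + 0^{2}}{2} = 23 + 77 \frac{-4 + 0}{2} = 23 + 77 \cdot \frac{1}{2} \left(-4\right) = 23 + 77 \left(-2\right) = 23 - 154 = -131$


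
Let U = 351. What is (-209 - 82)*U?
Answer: -102141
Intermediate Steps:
(-209 - 82)*U = (-209 - 82)*351 = -291*351 = -102141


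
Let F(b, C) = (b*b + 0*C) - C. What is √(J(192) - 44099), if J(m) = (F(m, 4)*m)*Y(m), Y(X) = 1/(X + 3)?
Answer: 7*I*√26923/13 ≈ 88.352*I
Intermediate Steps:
Y(X) = 1/(3 + X)
F(b, C) = b² - C (F(b, C) = (b² + 0) - C = b² - C)
J(m) = m*(-4 + m²)/(3 + m) (J(m) = ((m² - 1*4)*m)/(3 + m) = ((m² - 4)*m)/(3 + m) = ((-4 + m²)*m)/(3 + m) = (m*(-4 + m²))/(3 + m) = m*(-4 + m²)/(3 + m))
√(J(192) - 44099) = √(192*(-4 + 192²)/(3 + 192) - 44099) = √(192*(-4 + 36864)/195 - 44099) = √(192*(1/195)*36860 - 44099) = √(471808/13 - 44099) = √(-101479/13) = 7*I*√26923/13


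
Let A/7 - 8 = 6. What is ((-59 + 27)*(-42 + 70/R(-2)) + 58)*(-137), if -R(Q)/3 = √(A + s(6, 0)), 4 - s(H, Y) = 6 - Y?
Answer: -192074 - 38360*√6/9 ≈ -2.0251e+5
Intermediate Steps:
A = 98 (A = 56 + 7*6 = 56 + 42 = 98)
s(H, Y) = -2 + Y (s(H, Y) = 4 - (6 - Y) = 4 + (-6 + Y) = -2 + Y)
R(Q) = -12*√6 (R(Q) = -3*√(98 + (-2 + 0)) = -3*√(98 - 2) = -12*√6)
((-59 + 27)*(-42 + 70/R(-2)) + 58)*(-137) = ((-59 + 27)*(-42 + 70/((-12*√6))) + 58)*(-137) = (-32*(-42 + 70*(-√6/72)) + 58)*(-137) = (-32*(-42 - 35*√6/36) + 58)*(-137) = ((1344 + 280*√6/9) + 58)*(-137) = (1402 + 280*√6/9)*(-137) = -192074 - 38360*√6/9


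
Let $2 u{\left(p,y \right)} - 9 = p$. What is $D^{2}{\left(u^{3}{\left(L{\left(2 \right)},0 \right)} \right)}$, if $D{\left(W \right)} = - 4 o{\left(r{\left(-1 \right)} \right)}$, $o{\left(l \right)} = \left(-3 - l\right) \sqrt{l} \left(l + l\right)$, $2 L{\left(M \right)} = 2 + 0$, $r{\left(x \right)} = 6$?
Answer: $1119744$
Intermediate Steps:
$L{\left(M \right)} = 1$ ($L{\left(M \right)} = \frac{2 + 0}{2} = \frac{1}{2} \cdot 2 = 1$)
$o{\left(l \right)} = 2 l^{\frac{3}{2}} \left(-3 - l\right)$ ($o{\left(l \right)} = \sqrt{l} \left(-3 - l\right) 2 l = 2 l^{\frac{3}{2}} \left(-3 - l\right)$)
$u{\left(p,y \right)} = \frac{9}{2} + \frac{p}{2}$
$D{\left(W \right)} = 432 \sqrt{6}$ ($D{\left(W \right)} = - 4 \cdot 2 \cdot 6^{\frac{3}{2}} \left(-3 - 6\right) = - 4 \cdot 2 \cdot 6 \sqrt{6} \left(-3 - 6\right) = - 4 \cdot 2 \cdot 6 \sqrt{6} \left(-9\right) = - 4 \left(- 108 \sqrt{6}\right) = 432 \sqrt{6}$)
$D^{2}{\left(u^{3}{\left(L{\left(2 \right)},0 \right)} \right)} = \left(432 \sqrt{6}\right)^{2} = 1119744$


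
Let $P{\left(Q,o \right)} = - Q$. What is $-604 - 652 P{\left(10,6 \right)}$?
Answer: $5916$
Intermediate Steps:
$-604 - 652 P{\left(10,6 \right)} = -604 - 652 \left(\left(-1\right) 10\right) = -604 - -6520 = -604 + 6520 = 5916$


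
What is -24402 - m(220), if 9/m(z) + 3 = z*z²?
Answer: -259832422803/10647997 ≈ -24402.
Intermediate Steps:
m(z) = 9/(-3 + z³) (m(z) = 9/(-3 + z*z²) = 9/(-3 + z³))
-24402 - m(220) = -24402 - 9/(-3 + 220³) = -24402 - 9/(-3 + 10648000) = -24402 - 9/10647997 = -259832422803/10647997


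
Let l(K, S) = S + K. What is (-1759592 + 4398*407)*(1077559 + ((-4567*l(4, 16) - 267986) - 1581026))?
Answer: -26223730442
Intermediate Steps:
l(K, S) = K + S
(-1759592 + 4398*407)*(1077559 + ((-4567*l(4, 16) - 267986) - 1581026)) = (-1759592 + 4398*407)*(1077559 + ((-4567*(4 + 16) - 267986) - 1581026)) = (-1759592 + 1789986)*(1077559 + ((-4567*20 - 267986) - 1581026)) = 30394*(1077559 + ((-91340 - 267986) - 1581026)) = 30394*(1077559 + (-359326 - 1581026)) = 30394*(1077559 - 1940352) = 30394*(-862793) = -26223730442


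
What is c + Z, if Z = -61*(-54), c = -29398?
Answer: -26104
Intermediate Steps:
Z = 3294
c + Z = -29398 + 3294 = -26104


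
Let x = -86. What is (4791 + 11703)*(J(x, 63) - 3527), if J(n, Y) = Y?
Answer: -57135216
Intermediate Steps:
(4791 + 11703)*(J(x, 63) - 3527) = (4791 + 11703)*(63 - 3527) = 16494*(-3464) = -57135216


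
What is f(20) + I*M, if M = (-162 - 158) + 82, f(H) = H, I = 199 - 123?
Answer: -18068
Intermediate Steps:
I = 76
M = -238 (M = -320 + 82 = -238)
f(20) + I*M = 20 + 76*(-238) = 20 - 18088 = -18068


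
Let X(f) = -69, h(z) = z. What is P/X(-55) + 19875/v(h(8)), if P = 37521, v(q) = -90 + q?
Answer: -1482699/1886 ≈ -786.16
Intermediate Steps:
P/X(-55) + 19875/v(h(8)) = 37521/(-69) + 19875/(-90 + 8) = 37521*(-1/69) + 19875/(-82) = -12507/23 + 19875*(-1/82) = -12507/23 - 19875/82 = -1482699/1886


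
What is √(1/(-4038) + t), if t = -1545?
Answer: I*√25191915018/4038 ≈ 39.307*I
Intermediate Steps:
√(1/(-4038) + t) = √(1/(-4038) - 1545) = √(-1/4038 - 1545) = √(-6238711/4038) = I*√25191915018/4038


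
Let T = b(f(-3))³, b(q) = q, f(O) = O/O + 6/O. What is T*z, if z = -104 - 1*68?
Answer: 172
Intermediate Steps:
f(O) = 1 + 6/O
z = -172 (z = -104 - 68 = -172)
T = -1 (T = ((6 - 3)/(-3))³ = (-⅓*3)³ = (-1)³ = -1)
T*z = -1*(-172) = 172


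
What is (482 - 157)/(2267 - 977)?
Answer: 65/258 ≈ 0.25194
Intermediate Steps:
(482 - 157)/(2267 - 977) = 325/1290 = 325*(1/1290) = 65/258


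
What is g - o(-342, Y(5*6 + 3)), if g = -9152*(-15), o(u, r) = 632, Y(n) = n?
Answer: 136648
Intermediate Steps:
g = 137280 (g = -44*(-3120) = 137280)
g - o(-342, Y(5*6 + 3)) = 137280 - 1*632 = 137280 - 632 = 136648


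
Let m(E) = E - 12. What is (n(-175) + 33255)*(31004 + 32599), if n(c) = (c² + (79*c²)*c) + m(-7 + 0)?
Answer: -26924852170692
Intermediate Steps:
m(E) = -12 + E
n(c) = -19 + c² + 79*c³ (n(c) = (c² + (79*c²)*c) + (-12 + (-7 + 0)) = (c² + 79*c³) + (-12 - 7) = (c² + 79*c³) - 19 = -19 + c² + 79*c³)
(n(-175) + 33255)*(31004 + 32599) = ((-19 + (-175)² + 79*(-175)³) + 33255)*(31004 + 32599) = ((-19 + 30625 + 79*(-5359375)) + 33255)*63603 = ((-19 + 30625 - 423390625) + 33255)*63603 = (-423360019 + 33255)*63603 = -423326764*63603 = -26924852170692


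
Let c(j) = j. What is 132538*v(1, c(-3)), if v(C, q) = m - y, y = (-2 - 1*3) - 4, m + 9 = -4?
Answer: -530152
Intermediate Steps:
m = -13 (m = -9 - 4 = -13)
y = -9 (y = (-2 - 3) - 4 = -5 - 4 = -9)
v(C, q) = -4 (v(C, q) = -13 - 1*(-9) = -13 + 9 = -4)
132538*v(1, c(-3)) = 132538*(-4) = -530152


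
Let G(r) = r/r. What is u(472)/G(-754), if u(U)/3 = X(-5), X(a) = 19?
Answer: 57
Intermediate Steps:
u(U) = 57 (u(U) = 3*19 = 57)
G(r) = 1
u(472)/G(-754) = 57/1 = 57*1 = 57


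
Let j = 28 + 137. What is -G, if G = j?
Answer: -165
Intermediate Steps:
j = 165
G = 165
-G = -1*165 = -165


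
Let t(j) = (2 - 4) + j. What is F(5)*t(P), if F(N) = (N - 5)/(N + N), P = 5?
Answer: 0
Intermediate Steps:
t(j) = -2 + j
F(N) = (-5 + N)/(2*N) (F(N) = (-5 + N)/((2*N)) = (-5 + N)*(1/(2*N)) = (-5 + N)/(2*N))
F(5)*t(P) = ((1/2)*(-5 + 5)/5)*(-2 + 5) = ((1/2)*(1/5)*0)*3 = 0*3 = 0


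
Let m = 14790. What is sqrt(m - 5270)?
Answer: 4*sqrt(595) ≈ 97.570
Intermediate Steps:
sqrt(m - 5270) = sqrt(14790 - 5270) = sqrt(9520) = 4*sqrt(595)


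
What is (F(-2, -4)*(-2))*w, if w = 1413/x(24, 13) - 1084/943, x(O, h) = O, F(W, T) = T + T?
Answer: 870962/943 ≈ 923.61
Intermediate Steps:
F(W, T) = 2*T
w = 435481/7544 (w = 1413/24 - 1084/943 = 1413*(1/24) - 1084*1/943 = 471/8 - 1084/943 = 435481/7544 ≈ 57.725)
(F(-2, -4)*(-2))*w = ((2*(-4))*(-2))*(435481/7544) = -8*(-2)*(435481/7544) = 16*(435481/7544) = 870962/943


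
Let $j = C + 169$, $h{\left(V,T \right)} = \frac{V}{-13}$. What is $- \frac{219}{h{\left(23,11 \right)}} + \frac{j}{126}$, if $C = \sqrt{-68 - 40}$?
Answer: $\frac{362609}{2898} + \frac{i \sqrt{3}}{21} \approx 125.12 + 0.082479 i$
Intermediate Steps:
$h{\left(V,T \right)} = - \frac{V}{13}$ ($h{\left(V,T \right)} = V \left(- \frac{1}{13}\right) = - \frac{V}{13}$)
$C = 6 i \sqrt{3}$ ($C = \sqrt{-108} = 6 i \sqrt{3} \approx 10.392 i$)
$j = 169 + 6 i \sqrt{3}$ ($j = 6 i \sqrt{3} + 169 = 169 + 6 i \sqrt{3} \approx 169.0 + 10.392 i$)
$- \frac{219}{h{\left(23,11 \right)}} + \frac{j}{126} = - \frac{219}{\left(- \frac{1}{13}\right) 23} + \frac{169 + 6 i \sqrt{3}}{126} = - \frac{219}{- \frac{23}{13}} + \left(169 + 6 i \sqrt{3}\right) \frac{1}{126} = \left(-219\right) \left(- \frac{13}{23}\right) + \left(\frac{169}{126} + \frac{i \sqrt{3}}{21}\right) = \frac{2847}{23} + \left(\frac{169}{126} + \frac{i \sqrt{3}}{21}\right) = \frac{362609}{2898} + \frac{i \sqrt{3}}{21}$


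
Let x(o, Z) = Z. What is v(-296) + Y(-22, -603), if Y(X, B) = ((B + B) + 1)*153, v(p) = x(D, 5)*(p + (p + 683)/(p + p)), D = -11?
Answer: -110022175/592 ≈ -1.8585e+5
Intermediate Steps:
v(p) = 5*p + 5*(683 + p)/(2*p) (v(p) = 5*(p + (p + 683)/(p + p)) = 5*(p + (683 + p)/((2*p))) = 5*(p + (683 + p)*(1/(2*p))) = 5*(p + (683 + p)/(2*p)) = 5*p + 5*(683 + p)/(2*p))
Y(X, B) = 153 + 306*B (Y(X, B) = (2*B + 1)*153 = (1 + 2*B)*153 = 153 + 306*B)
v(-296) + Y(-22, -603) = (5/2 + 5*(-296) + (3415/2)/(-296)) + (153 + 306*(-603)) = (5/2 - 1480 + (3415/2)*(-1/296)) + (153 - 184518) = (5/2 - 1480 - 3415/592) - 184365 = -878095/592 - 184365 = -110022175/592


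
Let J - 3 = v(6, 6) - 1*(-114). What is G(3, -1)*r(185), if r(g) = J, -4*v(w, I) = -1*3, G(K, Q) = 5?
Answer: 2355/4 ≈ 588.75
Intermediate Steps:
v(w, I) = ¾ (v(w, I) = -(-1)*3/4 = -¼*(-3) = ¾)
J = 471/4 (J = 3 + (¾ - 1*(-114)) = 3 + (¾ + 114) = 3 + 459/4 = 471/4 ≈ 117.75)
r(g) = 471/4
G(3, -1)*r(185) = 5*(471/4) = 2355/4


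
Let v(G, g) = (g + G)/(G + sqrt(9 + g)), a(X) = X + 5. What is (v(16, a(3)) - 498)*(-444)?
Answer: 52675272/239 + 10656*sqrt(17)/239 ≈ 2.2058e+5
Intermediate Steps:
a(X) = 5 + X
v(G, g) = (G + g)/(G + sqrt(9 + g))
(v(16, a(3)) - 498)*(-444) = ((16 + (5 + 3))/(16 + sqrt(9 + (5 + 3))) - 498)*(-444) = ((16 + 8)/(16 + sqrt(9 + 8)) - 498)*(-444) = (24/(16 + sqrt(17)) - 498)*(-444) = (-498 + 24/(16 + sqrt(17)))*(-444) = 221112 - 10656/(16 + sqrt(17))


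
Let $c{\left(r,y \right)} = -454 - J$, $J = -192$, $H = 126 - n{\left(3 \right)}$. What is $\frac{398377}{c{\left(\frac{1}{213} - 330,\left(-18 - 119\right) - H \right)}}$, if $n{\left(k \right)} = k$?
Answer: $- \frac{398377}{262} \approx -1520.5$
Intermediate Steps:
$H = 123$ ($H = 126 - 3 = 123$)
$c{\left(r,y \right)} = -262$ ($c{\left(r,y \right)} = -454 - -192 = -454 + 192 = -262$)
$\frac{398377}{c{\left(\frac{1}{213} - 330,\left(-18 - 119\right) - H \right)}} = \frac{398377}{-262} = 398377 \left(- \frac{1}{262}\right) = - \frac{398377}{262}$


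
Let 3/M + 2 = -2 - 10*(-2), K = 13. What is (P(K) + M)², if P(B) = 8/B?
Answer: 27889/43264 ≈ 0.64462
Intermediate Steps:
M = 3/16 (M = 3/(-2 + (-2 - 10*(-2))) = 3/(-2 + (-2 + 20)) = 3/(-2 + 18) = 3/16 ≈ 0.18750)
(P(K) + M)² = (8/13 + 3/16)² = (167/208)² = 27889/43264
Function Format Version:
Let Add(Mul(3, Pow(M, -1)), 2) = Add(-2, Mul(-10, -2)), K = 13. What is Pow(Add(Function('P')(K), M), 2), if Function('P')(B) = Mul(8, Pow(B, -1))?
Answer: Rational(27889, 43264) ≈ 0.64462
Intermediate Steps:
M = Rational(3, 16) (M = Mul(3, Pow(Add(-2, Add(-2, Mul(-10, -2))), -1)) = Mul(3, Pow(Add(-2, Add(-2, 20)), -1)) = Mul(3, Pow(Add(-2, 18), -1)) = Mul(3, Pow(16, -1)) = Mul(3, Rational(1, 16)) = Rational(3, 16) ≈ 0.18750)
Pow(Add(Function('P')(K), M), 2) = Pow(Add(Mul(8, Pow(13, -1)), Rational(3, 16)), 2) = Pow(Add(Mul(8, Rational(1, 13)), Rational(3, 16)), 2) = Pow(Add(Rational(8, 13), Rational(3, 16)), 2) = Pow(Rational(167, 208), 2) = Rational(27889, 43264)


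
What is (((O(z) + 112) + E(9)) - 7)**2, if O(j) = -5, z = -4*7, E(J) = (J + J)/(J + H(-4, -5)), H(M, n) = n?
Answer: 43681/4 ≈ 10920.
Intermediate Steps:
E(J) = 2*J/(-5 + J) (E(J) = (J + J)/(J - 5) = (2*J)/(-5 + J) = 2*J/(-5 + J))
z = -28
(((O(z) + 112) + E(9)) - 7)**2 = (((-5 + 112) + 2*9/(-5 + 9)) - 7)**2 = ((107 + 2*9/4) - 7)**2 = ((107 + 2*9*(1/4)) - 7)**2 = ((107 + 9/2) - 7)**2 = (223/2 - 7)**2 = (209/2)**2 = 43681/4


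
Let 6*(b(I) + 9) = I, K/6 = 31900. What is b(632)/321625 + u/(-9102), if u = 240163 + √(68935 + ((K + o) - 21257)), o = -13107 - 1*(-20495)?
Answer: -25747182683/975810250 - √246466/9102 ≈ -26.440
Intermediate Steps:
K = 191400 (K = 6*31900 = 191400)
o = 7388 (o = -13107 + 20495 = 7388)
b(I) = -9 + I/6
u = 240163 + √246466 (u = 240163 + √(68935 + ((191400 + 7388) - 21257)) = 240163 + √(68935 + (198788 - 21257)) = 240163 + √(68935 + 177531) = 240163 + √246466 ≈ 2.4066e+5)
b(632)/321625 + u/(-9102) = (-9 + (⅙)*632)/321625 + (240163 + √246466)/(-9102) = (-9 + 316/3)*(1/321625) + (240163 + √246466)*(-1/9102) = (289/3)*(1/321625) + (-240163/9102 - √246466/9102) = 289/964875 + (-240163/9102 - √246466/9102) = -25747182683/975810250 - √246466/9102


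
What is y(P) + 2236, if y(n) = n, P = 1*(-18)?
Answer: 2218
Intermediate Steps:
P = -18
y(P) + 2236 = -18 + 2236 = 2218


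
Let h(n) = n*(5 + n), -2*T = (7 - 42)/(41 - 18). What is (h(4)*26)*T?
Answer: 16380/23 ≈ 712.17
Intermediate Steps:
T = 35/46 (T = -(7 - 42)/(2*(41 - 18)) = -(-35)/(2*23) = -½*(-35/23) = 35/46 ≈ 0.76087)
(h(4)*26)*T = ((4*(5 + 4))*26)*(35/46) = ((4*9)*26)*(35/46) = (36*26)*(35/46) = 936*(35/46) = 16380/23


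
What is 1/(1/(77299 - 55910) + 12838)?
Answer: 21389/274591983 ≈ 7.7894e-5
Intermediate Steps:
1/(1/(77299 - 55910) + 12838) = 1/(1/21389 + 12838) = 1/(274591983/21389) = 21389/274591983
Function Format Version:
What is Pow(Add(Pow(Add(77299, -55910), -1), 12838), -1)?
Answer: Rational(21389, 274591983) ≈ 7.7894e-5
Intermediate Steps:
Pow(Add(Pow(Add(77299, -55910), -1), 12838), -1) = Pow(Add(Pow(21389, -1), 12838), -1) = Pow(Add(Rational(1, 21389), 12838), -1) = Pow(Rational(274591983, 21389), -1) = Rational(21389, 274591983)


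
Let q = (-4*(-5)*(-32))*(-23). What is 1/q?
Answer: 1/14720 ≈ 6.7935e-5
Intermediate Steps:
q = 14720 (q = (20*(-32))*(-23) = -640*(-23) = 14720)
1/q = 1/14720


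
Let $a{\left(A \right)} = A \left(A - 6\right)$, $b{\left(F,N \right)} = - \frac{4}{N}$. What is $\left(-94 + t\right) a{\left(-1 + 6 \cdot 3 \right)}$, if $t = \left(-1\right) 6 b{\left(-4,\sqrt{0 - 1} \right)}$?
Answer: $-17578 - 4488 i \approx -17578.0 - 4488.0 i$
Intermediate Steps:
$a{\left(A \right)} = A \left(-6 + A\right)$
$t = - 24 i$ ($t = \left(-1\right) 6 \left(- \frac{4}{\sqrt{0 - 1}}\right) = - 6 \left(- \frac{4}{\sqrt{-1}}\right) = - 6 \left(- \frac{4}{i}\right) = - 6 \left(- 4 \left(- i\right)\right) = - 6 \cdot 4 i = - 24 i \approx - 24.0 i$)
$\left(-94 + t\right) a{\left(-1 + 6 \cdot 3 \right)} = \left(-94 - 24 i\right) \left(-1 + 6 \cdot 3\right) \left(-6 + \left(-1 + 6 \cdot 3\right)\right) = \left(-94 - 24 i\right) \left(-1 + 18\right) \left(-6 + \left(-1 + 18\right)\right) = \left(-94 - 24 i\right) 17 \left(-6 + 17\right) = \left(-94 - 24 i\right) 17 \cdot 11 = \left(-94 - 24 i\right) 187 = -17578 - 4488 i$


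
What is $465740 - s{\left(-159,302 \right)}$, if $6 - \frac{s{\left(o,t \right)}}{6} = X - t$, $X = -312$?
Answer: $462020$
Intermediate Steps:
$s{\left(o,t \right)} = 1908 + 6 t$ ($s{\left(o,t \right)} = 36 - 6 \left(-312 - t\right) = 36 + \left(1872 + 6 t\right) = 1908 + 6 t$)
$465740 - s{\left(-159,302 \right)} = 465740 - \left(1908 + 6 \cdot 302\right) = 465740 - \left(1908 + 1812\right) = 465740 - 3720 = 462020$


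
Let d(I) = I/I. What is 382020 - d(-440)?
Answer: 382019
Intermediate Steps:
d(I) = 1
382020 - d(-440) = 382020 - 1*1 = 382020 - 1 = 382019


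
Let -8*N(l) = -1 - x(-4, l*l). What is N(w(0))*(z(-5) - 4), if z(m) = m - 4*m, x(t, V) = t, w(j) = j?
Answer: -33/8 ≈ -4.1250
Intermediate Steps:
N(l) = -3/8 (N(l) = -(-1 - 1*(-4))/8 = -(-1 + 4)/8 = -1/8*3 = -3/8)
z(m) = -3*m
N(w(0))*(z(-5) - 4) = -3*(-3*(-5) - 4)/8 = -3*(15 - 4)/8 = -3/8*11 = -33/8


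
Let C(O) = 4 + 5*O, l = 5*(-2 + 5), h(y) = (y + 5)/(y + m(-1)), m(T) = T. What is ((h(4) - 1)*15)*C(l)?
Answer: 2370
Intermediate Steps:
h(y) = (5 + y)/(-1 + y) (h(y) = (y + 5)/(y - 1) = (5 + y)/(-1 + y))
l = 15 (l = 5*3 = 15)
((h(4) - 1)*15)*C(l) = (((5 + 4)/(-1 + 4) - 1)*15)*(4 + 5*15) = ((9/3 - 1)*15)*(4 + 75) = (((⅓)*9 - 1)*15)*79 = ((3 - 1)*15)*79 = (2*15)*79 = 30*79 = 2370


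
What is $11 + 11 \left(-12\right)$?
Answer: $-121$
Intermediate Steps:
$11 + 11 \left(-12\right) = 11 - 132 = -121$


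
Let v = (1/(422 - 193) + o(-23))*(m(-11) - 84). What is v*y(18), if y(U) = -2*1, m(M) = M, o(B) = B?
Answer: -1000540/229 ≈ -4369.2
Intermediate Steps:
y(U) = -2
v = 500270/229 (v = (1/(422 - 193) - 23)*(-11 - 84) = (1/229 - 23)*(-95) = -5266/229*(-95) = 500270/229 ≈ 2184.6)
v*y(18) = (500270/229)*(-2) = -1000540/229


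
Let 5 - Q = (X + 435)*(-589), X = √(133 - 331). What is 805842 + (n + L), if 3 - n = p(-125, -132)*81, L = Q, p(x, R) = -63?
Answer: 1067168 + 1767*I*√22 ≈ 1.0672e+6 + 8288.0*I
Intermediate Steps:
X = 3*I*√22 (X = √(-198) = 3*I*√22 ≈ 14.071*I)
Q = 256220 + 1767*I*√22 (Q = 5 - (3*I*√22 + 435)*(-589) = 5 - (435 + 3*I*√22)*(-589) = 5 - (-256215 - 1767*I*√22) = 5 + (256215 + 1767*I*√22) = 256220 + 1767*I*√22 ≈ 2.5622e+5 + 8288.0*I)
L = 256220 + 1767*I*√22 ≈ 2.5622e+5 + 8288.0*I
n = 5106 (n = 3 - (-63)*81 = 3 - 1*(-5103) = 3 + 5103 = 5106)
805842 + (n + L) = 805842 + (5106 + (256220 + 1767*I*√22)) = 805842 + (261326 + 1767*I*√22) = 1067168 + 1767*I*√22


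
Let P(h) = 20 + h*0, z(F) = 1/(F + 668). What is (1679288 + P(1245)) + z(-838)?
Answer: 285482359/170 ≈ 1.6793e+6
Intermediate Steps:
z(F) = 1/(668 + F)
P(h) = 20 (P(h) = 20 + 0 = 20)
(1679288 + P(1245)) + z(-838) = (1679288 + 20) + 1/(668 - 838) = 1679308 + 1/(-170) = 1679308 - 1/170 = 285482359/170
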